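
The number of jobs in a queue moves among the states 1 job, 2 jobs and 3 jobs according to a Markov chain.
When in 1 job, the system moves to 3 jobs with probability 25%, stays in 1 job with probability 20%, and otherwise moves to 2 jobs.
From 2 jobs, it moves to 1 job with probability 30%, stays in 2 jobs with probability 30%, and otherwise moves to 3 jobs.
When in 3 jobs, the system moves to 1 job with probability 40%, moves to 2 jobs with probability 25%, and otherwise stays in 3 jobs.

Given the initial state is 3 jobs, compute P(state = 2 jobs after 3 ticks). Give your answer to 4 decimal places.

Propagate the distribution vector 3 ticks from 3 jobs.
After 0 ticks: (0.0000, 0.0000, 1.0000)
After 1 tick: (0.4000, 0.2500, 0.3500)
After 2 ticks: (0.2950, 0.3825, 0.3225)
After 3 ticks: (0.3028, 0.3576, 0.3396)
P(in 2 jobs after 3 ticks) = 0.3576

0.3576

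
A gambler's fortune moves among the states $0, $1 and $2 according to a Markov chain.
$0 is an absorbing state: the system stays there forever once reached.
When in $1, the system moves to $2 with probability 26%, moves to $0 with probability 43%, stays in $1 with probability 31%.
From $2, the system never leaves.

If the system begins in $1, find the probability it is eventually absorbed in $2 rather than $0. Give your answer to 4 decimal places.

Let h(s) be the probability of absorption at $2 starting from transient state s. Then h($2) = 1 and h($0) = 0. By first-step analysis:
h($1) = 0.43·0 + 0.31·h($1) + 0.26·1
Solving: h($1) = 0.3768.
Starting from $1, the probability is 0.3768.

0.3768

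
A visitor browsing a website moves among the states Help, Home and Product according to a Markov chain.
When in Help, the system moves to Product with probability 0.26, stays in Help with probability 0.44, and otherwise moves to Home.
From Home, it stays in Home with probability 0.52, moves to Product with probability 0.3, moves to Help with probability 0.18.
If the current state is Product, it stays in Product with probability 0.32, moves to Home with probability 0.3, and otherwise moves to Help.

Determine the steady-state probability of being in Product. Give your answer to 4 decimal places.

0.2930

Let the stationary distribution be π with π = πP and π_1 + π_2 + π_3 = 1.
π_1 = 0.44·π_1 + 0.18·π_2 + 0.38·π_3
π_2 = 0.3·π_1 + 0.52·π_2 + 0.3·π_3
Solving with the normalization constraint gives π = (0.3224, 0.3846, 0.2930).
So the stationary probability of Product is 0.2930.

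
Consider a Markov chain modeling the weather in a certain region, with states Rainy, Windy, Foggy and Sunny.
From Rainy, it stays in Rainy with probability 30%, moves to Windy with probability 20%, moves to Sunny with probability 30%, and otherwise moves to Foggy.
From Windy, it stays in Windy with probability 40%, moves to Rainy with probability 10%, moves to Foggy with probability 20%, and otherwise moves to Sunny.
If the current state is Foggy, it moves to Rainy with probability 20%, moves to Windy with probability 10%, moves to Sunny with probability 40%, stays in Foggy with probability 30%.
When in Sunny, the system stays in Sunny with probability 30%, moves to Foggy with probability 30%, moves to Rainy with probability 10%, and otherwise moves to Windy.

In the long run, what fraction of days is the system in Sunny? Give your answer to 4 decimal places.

Let the stationary distribution be π with π = πP and π_1 + π_2 + π_3 + π_4 = 1.
π_1 = 0.3·π_1 + 0.1·π_2 + 0.2·π_3 + 0.1·π_4
π_2 = 0.2·π_1 + 0.4·π_2 + 0.1·π_3 + 0.3·π_4
π_3 = 0.2·π_1 + 0.2·π_2 + 0.3·π_3 + 0.3·π_4
Solving with the normalization constraint gives π = (0.1573, 0.2584, 0.2584, 0.3258).
So the stationary probability of Sunny is 0.3258.

0.3258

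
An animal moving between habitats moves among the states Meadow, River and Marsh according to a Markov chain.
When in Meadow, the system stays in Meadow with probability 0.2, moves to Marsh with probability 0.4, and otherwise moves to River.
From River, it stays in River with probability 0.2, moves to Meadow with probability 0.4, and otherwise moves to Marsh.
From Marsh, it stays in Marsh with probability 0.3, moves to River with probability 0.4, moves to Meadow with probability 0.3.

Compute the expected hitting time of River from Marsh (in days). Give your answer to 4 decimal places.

2.5000

Let t(s) be the expected number of days to first reach River from state s, with t(River) = 0. Conditioning on the first day:
t(Meadow) = 1 + 0.2·t(Meadow) + 0.4·t(Marsh)
t(Marsh) = 1 + 0.3·t(Meadow) + 0.3·t(Marsh)
Solving: t(Meadow) = 2.5000, t(Marsh) = 2.5000.
Expected days from Marsh to River: 2.5000.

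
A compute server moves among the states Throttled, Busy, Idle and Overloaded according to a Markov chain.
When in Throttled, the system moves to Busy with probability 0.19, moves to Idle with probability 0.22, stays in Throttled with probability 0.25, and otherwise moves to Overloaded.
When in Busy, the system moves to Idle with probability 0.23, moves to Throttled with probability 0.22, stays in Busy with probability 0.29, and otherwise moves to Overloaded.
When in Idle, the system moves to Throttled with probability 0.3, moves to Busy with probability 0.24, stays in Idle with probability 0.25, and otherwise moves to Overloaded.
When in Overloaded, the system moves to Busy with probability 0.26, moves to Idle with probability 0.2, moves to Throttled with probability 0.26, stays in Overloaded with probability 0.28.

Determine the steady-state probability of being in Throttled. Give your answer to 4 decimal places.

0.2566

Let the stationary distribution be π with π = πP and π_1 + π_2 + π_3 + π_4 = 1.
π_1 = 0.25·π_1 + 0.22·π_2 + 0.3·π_3 + 0.26·π_4
π_2 = 0.19·π_1 + 0.29·π_2 + 0.24·π_3 + 0.26·π_4
π_3 = 0.22·π_1 + 0.23·π_2 + 0.25·π_3 + 0.2·π_4
Solving with the normalization constraint gives π = (0.2566, 0.2449, 0.2237, 0.2748).
So the stationary probability of Throttled is 0.2566.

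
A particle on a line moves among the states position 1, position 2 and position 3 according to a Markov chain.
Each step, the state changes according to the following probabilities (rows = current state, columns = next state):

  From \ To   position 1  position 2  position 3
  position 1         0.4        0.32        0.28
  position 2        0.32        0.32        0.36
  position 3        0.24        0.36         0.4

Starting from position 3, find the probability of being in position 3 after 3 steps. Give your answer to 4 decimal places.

0.3497

Propagate the distribution vector 3 steps from position 3.
After 0 steps: (0.0000, 0.0000, 1.0000)
After 1 step: (0.2400, 0.3600, 0.4000)
After 2 steps: (0.3072, 0.3360, 0.3568)
After 3 steps: (0.3160, 0.3343, 0.3497)
P(in position 3 after 3 steps) = 0.3497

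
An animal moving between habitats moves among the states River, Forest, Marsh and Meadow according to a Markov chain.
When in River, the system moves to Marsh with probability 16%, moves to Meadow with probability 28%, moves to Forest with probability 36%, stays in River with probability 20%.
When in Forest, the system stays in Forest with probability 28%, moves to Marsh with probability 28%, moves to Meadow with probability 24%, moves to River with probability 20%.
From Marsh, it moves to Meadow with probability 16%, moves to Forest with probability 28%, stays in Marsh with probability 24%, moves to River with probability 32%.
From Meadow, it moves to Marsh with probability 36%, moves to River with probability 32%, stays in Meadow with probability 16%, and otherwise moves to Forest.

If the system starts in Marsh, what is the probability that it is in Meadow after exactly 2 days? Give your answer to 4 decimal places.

0.2208

Propagate the distribution vector 2 days from Marsh.
After 0 days: (0.0000, 0.0000, 1.0000, 0.0000)
After 1 day: (0.3200, 0.2800, 0.2400, 0.1600)
After 2 days: (0.2480, 0.2864, 0.2448, 0.2208)
P(in Meadow after 2 days) = 0.2208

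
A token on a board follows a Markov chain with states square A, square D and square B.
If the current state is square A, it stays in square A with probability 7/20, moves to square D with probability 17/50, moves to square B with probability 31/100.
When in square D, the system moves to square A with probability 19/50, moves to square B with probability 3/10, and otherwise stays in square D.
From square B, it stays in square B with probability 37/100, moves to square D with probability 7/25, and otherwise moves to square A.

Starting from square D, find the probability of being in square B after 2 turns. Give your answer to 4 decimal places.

0.3248

Sum over the intermediate state after 1 turn:
P = P(square D→square A)·P(square A→square B) + P(square D→square D)·P(square D→square B) + P(square D→square B)·P(square B→square B)
  = 0.38×0.31 + 0.32×0.3 + 0.3×0.37
  = 0.1178 + 0.0960 + 0.1110 = 0.3248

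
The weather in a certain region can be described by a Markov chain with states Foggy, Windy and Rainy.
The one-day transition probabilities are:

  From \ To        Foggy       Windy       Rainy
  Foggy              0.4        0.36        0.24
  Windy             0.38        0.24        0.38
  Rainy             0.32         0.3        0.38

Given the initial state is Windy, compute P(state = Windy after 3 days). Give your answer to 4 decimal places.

0.3034

Propagate the distribution vector 3 days from Windy.
After 0 days: (0.0000, 1.0000, 0.0000)
After 1 day: (0.3800, 0.2400, 0.3800)
After 2 days: (0.3648, 0.3084, 0.3268)
After 3 days: (0.3677, 0.3034, 0.3289)
P(in Windy after 3 days) = 0.3034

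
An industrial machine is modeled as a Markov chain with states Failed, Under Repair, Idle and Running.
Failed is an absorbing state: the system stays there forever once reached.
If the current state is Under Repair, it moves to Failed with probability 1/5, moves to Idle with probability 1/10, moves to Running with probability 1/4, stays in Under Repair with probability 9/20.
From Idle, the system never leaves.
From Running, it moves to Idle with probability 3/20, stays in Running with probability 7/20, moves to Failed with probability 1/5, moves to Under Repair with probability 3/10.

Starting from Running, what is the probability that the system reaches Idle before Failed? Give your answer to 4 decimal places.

0.3982

Let h(s) be the probability of absorption at Idle starting from transient state s. Then h(Idle) = 1 and h(Failed) = 0. By first-step analysis:
h(Under Repair) = 0.2·0 + 0.45·h(Under Repair) + 0.1·1 + 0.25·h(Running)
h(Running) = 0.2·0 + 0.3·h(Under Repair) + 0.15·1 + 0.35·h(Running)
Solving: h(Under Repair) = 0.3628, h(Running) = 0.3982.
Starting from Running, the probability is 0.3982.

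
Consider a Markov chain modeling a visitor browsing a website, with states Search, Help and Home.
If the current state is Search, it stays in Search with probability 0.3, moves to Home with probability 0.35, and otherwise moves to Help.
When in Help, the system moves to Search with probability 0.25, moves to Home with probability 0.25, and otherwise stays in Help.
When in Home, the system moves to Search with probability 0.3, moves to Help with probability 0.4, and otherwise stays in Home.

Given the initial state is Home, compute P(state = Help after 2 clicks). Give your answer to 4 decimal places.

0.4250

Sum over the intermediate state after 1 click:
P = P(Home→Search)·P(Search→Help) + P(Home→Help)·P(Help→Help) + P(Home→Home)·P(Home→Help)
  = 0.3×0.35 + 0.4×0.5 + 0.3×0.4
  = 0.1050 + 0.2000 + 0.1200 = 0.4250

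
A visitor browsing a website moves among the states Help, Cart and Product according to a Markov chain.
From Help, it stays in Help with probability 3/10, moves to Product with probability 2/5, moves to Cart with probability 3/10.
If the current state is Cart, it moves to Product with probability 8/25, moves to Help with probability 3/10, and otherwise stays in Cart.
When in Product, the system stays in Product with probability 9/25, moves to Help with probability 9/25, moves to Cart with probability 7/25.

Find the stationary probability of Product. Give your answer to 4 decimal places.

0.3601

Let the stationary distribution be π with π = πP and π_1 + π_2 + π_3 = 1.
π_1 = 0.3·π_1 + 0.3·π_2 + 0.36·π_3
π_2 = 0.3·π_1 + 0.38·π_2 + 0.28·π_3
Solving with the normalization constraint gives π = (0.3216, 0.3183, 0.3601).
So the stationary probability of Product is 0.3601.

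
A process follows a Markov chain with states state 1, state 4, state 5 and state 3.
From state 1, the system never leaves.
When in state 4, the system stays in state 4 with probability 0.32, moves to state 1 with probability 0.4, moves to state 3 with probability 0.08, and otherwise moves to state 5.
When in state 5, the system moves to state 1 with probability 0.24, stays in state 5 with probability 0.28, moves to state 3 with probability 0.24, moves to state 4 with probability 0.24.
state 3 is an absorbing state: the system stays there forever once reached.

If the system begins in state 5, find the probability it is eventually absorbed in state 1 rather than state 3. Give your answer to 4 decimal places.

Let h(s) be the probability of absorption at state 1 starting from transient state s. Then h(state 1) = 1 and h(state 3) = 0. By first-step analysis:
h(state 4) = 0.4·1 + 0.32·h(state 4) + 0.2·h(state 5) + 0.08·0
h(state 5) = 0.24·1 + 0.24·h(state 4) + 0.28·h(state 5) + 0.24·0
Solving: h(state 4) = 0.7609, h(state 5) = 0.5870.
Starting from state 5, the probability is 0.5870.

0.5870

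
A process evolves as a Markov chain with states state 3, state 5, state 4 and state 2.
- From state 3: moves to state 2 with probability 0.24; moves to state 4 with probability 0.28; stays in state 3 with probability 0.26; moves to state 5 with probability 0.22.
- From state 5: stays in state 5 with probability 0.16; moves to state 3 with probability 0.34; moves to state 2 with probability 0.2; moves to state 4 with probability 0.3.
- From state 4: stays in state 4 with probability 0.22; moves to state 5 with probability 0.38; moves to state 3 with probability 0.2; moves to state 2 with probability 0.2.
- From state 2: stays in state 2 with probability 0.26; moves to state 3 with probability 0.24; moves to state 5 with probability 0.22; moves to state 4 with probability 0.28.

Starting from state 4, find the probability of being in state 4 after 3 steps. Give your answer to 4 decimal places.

0.2682

Propagate the distribution vector 3 steps from state 4.
After 0 steps: (0.0000, 0.0000, 1.0000, 0.0000)
After 1 step: (0.2000, 0.3800, 0.2200, 0.2000)
After 2 steps: (0.2732, 0.2324, 0.2744, 0.2200)
After 3 steps: (0.2577, 0.2500, 0.2682, 0.2241)
P(in state 4 after 3 steps) = 0.2682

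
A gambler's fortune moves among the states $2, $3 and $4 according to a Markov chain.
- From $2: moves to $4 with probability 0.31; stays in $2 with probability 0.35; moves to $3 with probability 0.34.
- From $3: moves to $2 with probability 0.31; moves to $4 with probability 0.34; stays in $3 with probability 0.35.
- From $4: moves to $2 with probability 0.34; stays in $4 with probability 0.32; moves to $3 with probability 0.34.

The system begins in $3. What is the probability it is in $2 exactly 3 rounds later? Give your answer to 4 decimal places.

0.3330

Propagate the distribution vector 3 rounds from $3.
After 0 rounds: (0.0000, 1.0000, 0.0000)
After 1 round: (0.3100, 0.3500, 0.3400)
After 2 rounds: (0.3326, 0.3435, 0.3239)
After 3 rounds: (0.3330, 0.3434, 0.3235)
P(in $2 after 3 rounds) = 0.3330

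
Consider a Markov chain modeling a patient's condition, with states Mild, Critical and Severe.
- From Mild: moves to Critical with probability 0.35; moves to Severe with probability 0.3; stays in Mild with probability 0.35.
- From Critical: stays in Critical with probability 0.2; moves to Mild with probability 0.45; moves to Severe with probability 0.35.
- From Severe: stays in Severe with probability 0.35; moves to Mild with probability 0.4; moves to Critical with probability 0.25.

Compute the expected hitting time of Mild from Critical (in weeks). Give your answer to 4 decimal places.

Let t(s) be the expected number of weeks to first reach Mild from state s, with t(Mild) = 0. Conditioning on the first week:
t(Critical) = 1 + 0.2·t(Critical) + 0.35·t(Severe)
t(Severe) = 1 + 0.25·t(Critical) + 0.35·t(Severe)
Solving: t(Critical) = 2.3121, t(Severe) = 2.4277.
Expected weeks from Critical to Mild: 2.3121.

2.3121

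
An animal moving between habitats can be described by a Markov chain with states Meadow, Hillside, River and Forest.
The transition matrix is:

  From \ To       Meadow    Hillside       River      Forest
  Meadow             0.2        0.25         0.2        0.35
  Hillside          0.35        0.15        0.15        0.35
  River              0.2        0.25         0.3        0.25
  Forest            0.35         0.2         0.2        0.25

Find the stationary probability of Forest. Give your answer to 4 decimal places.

Let the stationary distribution be π with π = πP and π_1 + π_2 + π_3 + π_4 = 1.
π_1 = 0.2·π_1 + 0.35·π_2 + 0.2·π_3 + 0.35·π_4
π_2 = 0.25·π_1 + 0.15·π_2 + 0.25·π_3 + 0.2·π_4
π_3 = 0.2·π_1 + 0.15·π_2 + 0.3·π_3 + 0.2·π_4
Solving with the normalization constraint gives π = (0.2769, 0.2137, 0.2104, 0.2991).
So the stationary probability of Forest is 0.2991.

0.2991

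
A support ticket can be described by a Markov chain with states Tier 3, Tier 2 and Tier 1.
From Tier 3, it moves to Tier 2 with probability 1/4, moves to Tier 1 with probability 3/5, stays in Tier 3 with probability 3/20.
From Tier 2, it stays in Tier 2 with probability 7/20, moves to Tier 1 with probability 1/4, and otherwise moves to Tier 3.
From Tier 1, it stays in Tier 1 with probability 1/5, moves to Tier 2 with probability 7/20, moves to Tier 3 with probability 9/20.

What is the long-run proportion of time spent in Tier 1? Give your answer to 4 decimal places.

Let the stationary distribution be π with π = πP and π_1 + π_2 + π_3 = 1.
π_1 = 0.15·π_1 + 0.4·π_2 + 0.45·π_3
π_2 = 0.25·π_1 + 0.35·π_2 + 0.35·π_3
Solving with the normalization constraint gives π = (0.3340, 0.3166, 0.3494).
So the stationary probability of Tier 1 is 0.3494.

0.3494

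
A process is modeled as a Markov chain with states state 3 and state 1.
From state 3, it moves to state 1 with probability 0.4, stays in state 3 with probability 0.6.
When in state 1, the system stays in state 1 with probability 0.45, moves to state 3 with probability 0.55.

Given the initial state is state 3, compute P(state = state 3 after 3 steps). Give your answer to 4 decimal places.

0.5790

Propagate the distribution vector 3 steps from state 3.
After 0 steps: (1.0000, 0.0000)
After 1 step: (0.6000, 0.4000)
After 2 steps: (0.5800, 0.4200)
After 3 steps: (0.5790, 0.4210)
P(in state 3 after 3 steps) = 0.5790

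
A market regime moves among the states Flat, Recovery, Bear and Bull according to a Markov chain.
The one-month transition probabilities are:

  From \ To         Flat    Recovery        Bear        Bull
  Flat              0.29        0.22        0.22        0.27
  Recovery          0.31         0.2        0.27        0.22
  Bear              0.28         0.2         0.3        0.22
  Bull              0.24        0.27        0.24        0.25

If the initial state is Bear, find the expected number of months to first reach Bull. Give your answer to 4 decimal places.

Let t(s) be the expected number of months to first reach Bull from state s, with t(Bull) = 0. Conditioning on the first month:
t(Flat) = 1 + 0.29·t(Flat) + 0.22·t(Recovery) + 0.22·t(Bear)
t(Recovery) = 1 + 0.31·t(Flat) + 0.2·t(Recovery) + 0.27·t(Bear)
t(Bear) = 1 + 0.28·t(Flat) + 0.2·t(Recovery) + 0.3·t(Bear)
Solving: t(Flat) = 4.0497, t(Recovery) = 4.2588, t(Bear) = 4.2652.
Expected months from Bear to Bull: 4.2652.

4.2652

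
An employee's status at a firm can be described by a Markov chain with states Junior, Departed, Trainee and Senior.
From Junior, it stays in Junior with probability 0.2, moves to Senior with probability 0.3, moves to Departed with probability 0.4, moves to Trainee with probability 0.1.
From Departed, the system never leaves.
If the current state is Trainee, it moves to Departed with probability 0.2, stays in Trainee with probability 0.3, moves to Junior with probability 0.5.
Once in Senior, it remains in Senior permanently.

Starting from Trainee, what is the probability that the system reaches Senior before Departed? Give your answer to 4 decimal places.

0.2941

Let h(s) be the probability of absorption at Senior starting from transient state s. Then h(Senior) = 1 and h(Departed) = 0. By first-step analysis:
h(Junior) = 0.2·h(Junior) + 0.4·0 + 0.1·h(Trainee) + 0.3·1
h(Trainee) = 0.5·h(Junior) + 0.2·0 + 0.3·h(Trainee)
Solving: h(Junior) = 0.4118, h(Trainee) = 0.2941.
Starting from Trainee, the probability is 0.2941.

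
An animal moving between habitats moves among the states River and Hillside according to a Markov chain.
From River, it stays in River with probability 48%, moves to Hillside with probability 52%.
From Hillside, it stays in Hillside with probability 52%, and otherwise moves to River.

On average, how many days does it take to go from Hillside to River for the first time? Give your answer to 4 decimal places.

Let t(s) be the expected number of days to first reach River from state s, with t(River) = 0. Conditioning on the first day:
t(Hillside) = 1 + 0.52·t(Hillside)
Solving: t(Hillside) = 2.0833.
Expected days from Hillside to River: 2.0833.

2.0833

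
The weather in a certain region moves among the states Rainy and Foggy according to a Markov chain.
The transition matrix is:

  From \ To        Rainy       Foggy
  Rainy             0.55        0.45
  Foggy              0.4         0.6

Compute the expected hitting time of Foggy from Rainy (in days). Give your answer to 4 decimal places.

Let t(s) be the expected number of days to first reach Foggy from state s, with t(Foggy) = 0. Conditioning on the first day:
t(Rainy) = 1 + 0.55·t(Rainy)
Solving: t(Rainy) = 2.2222.
Expected days from Rainy to Foggy: 2.2222.

2.2222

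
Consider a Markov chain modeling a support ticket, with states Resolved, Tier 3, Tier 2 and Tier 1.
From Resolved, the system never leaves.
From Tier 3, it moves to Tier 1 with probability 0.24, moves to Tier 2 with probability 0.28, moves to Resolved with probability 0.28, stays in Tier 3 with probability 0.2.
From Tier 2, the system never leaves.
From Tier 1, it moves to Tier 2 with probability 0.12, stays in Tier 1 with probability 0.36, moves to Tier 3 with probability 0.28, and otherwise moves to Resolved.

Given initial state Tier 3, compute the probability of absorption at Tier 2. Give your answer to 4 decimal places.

Let h(s) be the probability of absorption at Tier 2 starting from transient state s. Then h(Tier 2) = 1 and h(Resolved) = 0. By first-step analysis:
h(Tier 3) = 0.28·0 + 0.2·h(Tier 3) + 0.28·1 + 0.24·h(Tier 1)
h(Tier 1) = 0.24·0 + 0.28·h(Tier 3) + 0.12·1 + 0.36·h(Tier 1)
Solving: h(Tier 3) = 0.4676, h(Tier 1) = 0.3921.
Starting from Tier 3, the probability is 0.4676.

0.4676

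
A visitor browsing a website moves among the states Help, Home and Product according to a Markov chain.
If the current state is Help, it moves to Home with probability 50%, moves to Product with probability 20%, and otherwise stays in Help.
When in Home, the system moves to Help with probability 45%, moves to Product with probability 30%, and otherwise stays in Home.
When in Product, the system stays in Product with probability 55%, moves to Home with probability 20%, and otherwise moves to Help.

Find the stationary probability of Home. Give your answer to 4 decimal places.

Let the stationary distribution be π with π = πP and π_1 + π_2 + π_3 = 1.
π_1 = 0.3·π_1 + 0.45·π_2 + 0.25·π_3
π_2 = 0.5·π_1 + 0.25·π_2 + 0.2·π_3
Solving with the normalization constraint gives π = (0.3294, 0.3145, 0.3561).
So the stationary probability of Home is 0.3145.

0.3145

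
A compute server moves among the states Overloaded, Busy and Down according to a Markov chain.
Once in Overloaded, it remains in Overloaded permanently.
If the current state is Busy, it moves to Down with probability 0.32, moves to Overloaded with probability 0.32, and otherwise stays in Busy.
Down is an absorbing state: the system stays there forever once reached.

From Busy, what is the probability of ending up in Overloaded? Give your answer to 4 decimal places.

Let h(s) be the probability of absorption at Overloaded starting from transient state s. Then h(Overloaded) = 1 and h(Down) = 0. By first-step analysis:
h(Busy) = 0.32·1 + 0.36·h(Busy) + 0.32·0
Solving: h(Busy) = 0.5000.
Starting from Busy, the probability is 0.5000.

0.5000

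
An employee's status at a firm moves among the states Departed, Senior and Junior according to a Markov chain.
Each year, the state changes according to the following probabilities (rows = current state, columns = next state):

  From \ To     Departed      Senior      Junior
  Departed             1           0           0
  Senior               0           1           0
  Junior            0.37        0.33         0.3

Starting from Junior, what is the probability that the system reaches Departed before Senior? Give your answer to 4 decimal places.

0.5286

Let h(s) be the probability of absorption at Departed starting from transient state s. Then h(Departed) = 1 and h(Senior) = 0. By first-step analysis:
h(Junior) = 0.37·1 + 0.33·0 + 0.3·h(Junior)
Solving: h(Junior) = 0.5286.
Starting from Junior, the probability is 0.5286.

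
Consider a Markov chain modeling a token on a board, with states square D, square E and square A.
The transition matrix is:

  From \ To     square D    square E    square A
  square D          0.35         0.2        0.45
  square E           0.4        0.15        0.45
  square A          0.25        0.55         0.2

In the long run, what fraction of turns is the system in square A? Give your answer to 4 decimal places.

0.3600

Let the stationary distribution be π with π = πP and π_1 + π_2 + π_3 = 1.
π_1 = 0.35·π_1 + 0.4·π_2 + 0.25·π_3
π_2 = 0.2·π_1 + 0.15·π_2 + 0.55·π_3
Solving with the normalization constraint gives π = (0.3295, 0.3105, 0.3600).
So the stationary probability of square A is 0.3600.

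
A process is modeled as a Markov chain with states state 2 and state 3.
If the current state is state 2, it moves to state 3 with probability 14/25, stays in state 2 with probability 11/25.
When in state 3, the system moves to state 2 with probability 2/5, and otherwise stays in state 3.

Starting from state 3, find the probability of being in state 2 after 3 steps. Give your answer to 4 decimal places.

Propagate the distribution vector 3 steps from state 3.
After 0 steps: (0.0000, 1.0000)
After 1 step: (0.4000, 0.6000)
After 2 steps: (0.4160, 0.5840)
After 3 steps: (0.4166, 0.5834)
P(in state 2 after 3 steps) = 0.4166

0.4166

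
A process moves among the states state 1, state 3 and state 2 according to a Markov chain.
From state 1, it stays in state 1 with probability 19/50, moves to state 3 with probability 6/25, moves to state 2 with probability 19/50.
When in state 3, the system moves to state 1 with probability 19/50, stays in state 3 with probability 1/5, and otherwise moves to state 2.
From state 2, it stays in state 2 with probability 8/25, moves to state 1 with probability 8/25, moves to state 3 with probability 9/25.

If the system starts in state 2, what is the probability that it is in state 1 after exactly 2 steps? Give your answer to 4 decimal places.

0.3608

Sum over the intermediate state after 1 step:
P = P(state 2→state 1)·P(state 1→state 1) + P(state 2→state 3)·P(state 3→state 1) + P(state 2→state 2)·P(state 2→state 1)
  = 0.32×0.38 + 0.36×0.38 + 0.32×0.32
  = 0.1216 + 0.1368 + 0.1024 = 0.3608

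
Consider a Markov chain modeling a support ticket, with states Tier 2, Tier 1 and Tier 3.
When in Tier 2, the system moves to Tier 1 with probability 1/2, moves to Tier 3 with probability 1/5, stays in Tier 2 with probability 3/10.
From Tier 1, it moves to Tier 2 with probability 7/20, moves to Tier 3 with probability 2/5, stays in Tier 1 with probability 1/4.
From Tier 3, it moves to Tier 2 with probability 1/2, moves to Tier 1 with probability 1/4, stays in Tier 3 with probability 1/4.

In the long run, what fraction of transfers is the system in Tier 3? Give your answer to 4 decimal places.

0.2828

Let the stationary distribution be π with π = πP and π_1 + π_2 + π_3 = 1.
π_1 = 0.3·π_1 + 0.35·π_2 + 0.5·π_3
π_2 = 0.5·π_1 + 0.25·π_2 + 0.25·π_3
Solving with the normalization constraint gives π = (0.3737, 0.3434, 0.2828).
So the stationary probability of Tier 3 is 0.2828.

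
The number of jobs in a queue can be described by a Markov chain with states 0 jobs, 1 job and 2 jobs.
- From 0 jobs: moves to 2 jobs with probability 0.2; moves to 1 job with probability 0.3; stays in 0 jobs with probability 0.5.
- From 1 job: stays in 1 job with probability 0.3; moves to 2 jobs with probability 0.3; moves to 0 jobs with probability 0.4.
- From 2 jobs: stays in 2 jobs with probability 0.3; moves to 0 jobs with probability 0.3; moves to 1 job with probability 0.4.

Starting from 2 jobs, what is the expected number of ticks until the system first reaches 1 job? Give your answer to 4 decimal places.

2.7586

Let t(s) be the expected number of ticks to first reach 1 job from state s, with t(1 job) = 0. Conditioning on the first tick:
t(0 jobs) = 1 + 0.5·t(0 jobs) + 0.2·t(2 jobs)
t(2 jobs) = 1 + 0.3·t(0 jobs) + 0.3·t(2 jobs)
Solving: t(0 jobs) = 3.1034, t(2 jobs) = 2.7586.
Expected ticks from 2 jobs to 1 job: 2.7586.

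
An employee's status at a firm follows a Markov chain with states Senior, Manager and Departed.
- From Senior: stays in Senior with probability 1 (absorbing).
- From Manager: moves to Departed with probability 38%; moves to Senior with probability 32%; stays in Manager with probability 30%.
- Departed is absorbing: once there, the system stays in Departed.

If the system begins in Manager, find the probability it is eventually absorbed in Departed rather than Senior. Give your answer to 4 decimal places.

0.5429

Let h(s) be the probability of absorption at Departed starting from transient state s. Then h(Departed) = 1 and h(Senior) = 0. By first-step analysis:
h(Manager) = 0.32·0 + 0.3·h(Manager) + 0.38·1
Solving: h(Manager) = 0.5429.
Starting from Manager, the probability is 0.5429.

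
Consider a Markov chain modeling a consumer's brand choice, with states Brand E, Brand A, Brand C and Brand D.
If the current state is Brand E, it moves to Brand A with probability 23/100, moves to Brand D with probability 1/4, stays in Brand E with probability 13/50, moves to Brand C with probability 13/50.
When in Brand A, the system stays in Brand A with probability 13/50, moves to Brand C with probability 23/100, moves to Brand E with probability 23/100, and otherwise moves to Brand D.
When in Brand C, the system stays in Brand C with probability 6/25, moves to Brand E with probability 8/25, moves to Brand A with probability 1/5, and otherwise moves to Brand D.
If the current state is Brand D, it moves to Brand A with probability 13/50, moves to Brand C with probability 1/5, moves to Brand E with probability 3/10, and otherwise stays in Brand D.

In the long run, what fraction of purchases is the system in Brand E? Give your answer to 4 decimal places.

Let the stationary distribution be π with π = πP and π_1 + π_2 + π_3 + π_4 = 1.
π_1 = 0.26·π_1 + 0.23·π_2 + 0.32·π_3 + 0.3·π_4
π_2 = 0.23·π_1 + 0.26·π_2 + 0.2·π_3 + 0.26·π_4
π_3 = 0.26·π_1 + 0.23·π_2 + 0.24·π_3 + 0.2·π_4
Solving with the normalization constraint gives π = (0.2769, 0.2377, 0.2331, 0.2523).
So the stationary probability of Brand E is 0.2769.

0.2769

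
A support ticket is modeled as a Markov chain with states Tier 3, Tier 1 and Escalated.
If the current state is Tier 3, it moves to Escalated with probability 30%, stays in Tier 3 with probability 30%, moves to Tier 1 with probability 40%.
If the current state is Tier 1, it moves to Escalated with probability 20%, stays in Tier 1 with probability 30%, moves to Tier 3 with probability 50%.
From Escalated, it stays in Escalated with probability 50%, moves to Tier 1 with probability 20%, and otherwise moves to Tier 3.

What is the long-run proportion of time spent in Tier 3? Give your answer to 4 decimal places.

Let the stationary distribution be π with π = πP and π_1 + π_2 + π_3 = 1.
π_1 = 0.3·π_1 + 0.5·π_2 + 0.3·π_3
π_2 = 0.4·π_1 + 0.3·π_2 + 0.2·π_3
Solving with the normalization constraint gives π = (0.3605, 0.3023, 0.3372).
So the stationary probability of Tier 3 is 0.3605.

0.3605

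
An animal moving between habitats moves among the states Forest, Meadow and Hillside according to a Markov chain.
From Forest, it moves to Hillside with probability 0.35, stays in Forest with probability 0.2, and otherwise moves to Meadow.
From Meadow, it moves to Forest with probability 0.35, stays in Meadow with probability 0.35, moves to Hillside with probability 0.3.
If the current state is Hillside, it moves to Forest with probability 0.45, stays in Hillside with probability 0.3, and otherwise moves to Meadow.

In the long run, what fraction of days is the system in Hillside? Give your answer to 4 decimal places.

0.3166

Let the stationary distribution be π with π = πP and π_1 + π_2 + π_3 = 1.
π_1 = 0.2·π_1 + 0.35·π_2 + 0.45·π_3
π_2 = 0.45·π_1 + 0.35·π_2 + 0.25·π_3
Solving with the normalization constraint gives π = (0.3319, 0.3515, 0.3166).
So the stationary probability of Hillside is 0.3166.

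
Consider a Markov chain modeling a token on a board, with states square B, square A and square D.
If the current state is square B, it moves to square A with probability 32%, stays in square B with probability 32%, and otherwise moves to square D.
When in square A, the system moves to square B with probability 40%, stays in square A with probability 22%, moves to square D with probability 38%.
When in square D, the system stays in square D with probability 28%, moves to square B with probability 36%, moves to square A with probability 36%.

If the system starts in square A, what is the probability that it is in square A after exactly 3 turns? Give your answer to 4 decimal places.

0.3020

Propagate the distribution vector 3 turns from square A.
After 0 turns: (0.0000, 1.0000, 0.0000)
After 1 turn: (0.4000, 0.2200, 0.3800)
After 2 turns: (0.3528, 0.3132, 0.3340)
After 3 turns: (0.3584, 0.3020, 0.3395)
P(in square A after 3 turns) = 0.3020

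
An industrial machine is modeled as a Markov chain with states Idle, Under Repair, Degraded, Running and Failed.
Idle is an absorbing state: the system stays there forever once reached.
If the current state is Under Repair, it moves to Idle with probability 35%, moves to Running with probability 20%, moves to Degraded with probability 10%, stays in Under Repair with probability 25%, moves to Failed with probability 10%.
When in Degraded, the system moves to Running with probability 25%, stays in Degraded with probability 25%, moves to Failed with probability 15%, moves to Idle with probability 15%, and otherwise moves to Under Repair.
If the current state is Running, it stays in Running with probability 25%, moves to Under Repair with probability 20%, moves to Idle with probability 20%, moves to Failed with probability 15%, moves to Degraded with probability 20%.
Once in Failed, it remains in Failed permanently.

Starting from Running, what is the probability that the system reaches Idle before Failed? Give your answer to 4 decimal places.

0.6143

Let h(s) be the probability of absorption at Idle starting from transient state s. Then h(Idle) = 1 and h(Failed) = 0. By first-step analysis:
h(Under Repair) = 0.35·1 + 0.25·h(Under Repair) + 0.1·h(Degraded) + 0.2·h(Running) + 0.1·0
h(Degraded) = 0.15·1 + 0.2·h(Under Repair) + 0.25·h(Degraded) + 0.25·h(Running) + 0.15·0
h(Running) = 0.2·1 + 0.2·h(Under Repair) + 0.2·h(Degraded) + 0.25·h(Running) + 0.15·0
Solving: h(Under Repair) = 0.7097, h(Degraded) = 0.5940, h(Running) = 0.6143.
Starting from Running, the probability is 0.6143.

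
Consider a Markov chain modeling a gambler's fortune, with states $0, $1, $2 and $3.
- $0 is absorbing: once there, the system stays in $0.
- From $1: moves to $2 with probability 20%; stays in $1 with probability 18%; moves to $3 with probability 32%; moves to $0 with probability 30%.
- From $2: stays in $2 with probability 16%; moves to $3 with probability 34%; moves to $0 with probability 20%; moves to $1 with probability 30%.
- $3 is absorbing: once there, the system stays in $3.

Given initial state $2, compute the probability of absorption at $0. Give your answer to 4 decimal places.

Let h(s) be the probability of absorption at $0 starting from transient state s. Then h($0) = 1 and h($3) = 0. By first-step analysis:
h($1) = 0.3·1 + 0.18·h($1) + 0.2·h($2) + 0.32·0
h($2) = 0.2·1 + 0.3·h($1) + 0.16·h($2) + 0.34·0
Solving: h($1) = 0.4644, h($2) = 0.4039.
Starting from $2, the probability is 0.4039.

0.4039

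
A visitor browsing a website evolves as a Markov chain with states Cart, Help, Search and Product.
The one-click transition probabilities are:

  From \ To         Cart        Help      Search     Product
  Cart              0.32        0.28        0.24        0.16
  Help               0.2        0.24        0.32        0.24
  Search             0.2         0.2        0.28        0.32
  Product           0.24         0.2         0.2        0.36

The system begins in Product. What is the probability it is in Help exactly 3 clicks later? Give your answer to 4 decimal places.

Propagate the distribution vector 3 clicks from Product.
After 0 clicks: (0.0000, 0.0000, 0.0000, 1.0000)
After 1 click: (0.2400, 0.2000, 0.2000, 0.3600)
After 2 clicks: (0.2432, 0.2272, 0.2496, 0.2800)
After 3 clicks: (0.2404, 0.2285, 0.2570, 0.2741)
P(in Help after 3 clicks) = 0.2285

0.2285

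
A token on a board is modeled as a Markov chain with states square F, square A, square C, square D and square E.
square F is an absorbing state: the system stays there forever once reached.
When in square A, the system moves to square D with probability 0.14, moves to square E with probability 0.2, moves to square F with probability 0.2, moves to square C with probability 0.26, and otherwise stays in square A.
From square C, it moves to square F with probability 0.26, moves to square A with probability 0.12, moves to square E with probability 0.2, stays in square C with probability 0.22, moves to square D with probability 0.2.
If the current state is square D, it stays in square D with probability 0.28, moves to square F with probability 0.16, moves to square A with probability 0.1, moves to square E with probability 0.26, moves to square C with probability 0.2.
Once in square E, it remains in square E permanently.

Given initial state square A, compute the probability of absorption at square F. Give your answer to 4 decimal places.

0.4957

Let h(s) be the probability of absorption at square F starting from transient state s. Then h(square F) = 1 and h(square E) = 0. By first-step analysis:
h(square A) = 0.2·1 + 0.2·h(square A) + 0.26·h(square C) + 0.14·h(square D) + 0.2·0
h(square C) = 0.26·1 + 0.12·h(square A) + 0.22·h(square C) + 0.2·h(square D) + 0.2·0
h(square D) = 0.16·1 + 0.1·h(square A) + 0.2·h(square C) + 0.28·h(square D) + 0.26·0
Solving: h(square A) = 0.4957, h(square C) = 0.5214, h(square D) = 0.4359.
Starting from square A, the probability is 0.4957.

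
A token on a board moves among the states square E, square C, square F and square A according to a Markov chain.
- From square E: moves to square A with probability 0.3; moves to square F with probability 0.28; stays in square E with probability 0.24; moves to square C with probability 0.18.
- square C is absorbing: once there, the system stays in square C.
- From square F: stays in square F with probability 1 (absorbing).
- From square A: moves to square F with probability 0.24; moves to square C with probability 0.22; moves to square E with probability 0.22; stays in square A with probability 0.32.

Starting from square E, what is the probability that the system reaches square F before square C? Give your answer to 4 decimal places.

0.5821

Let h(s) be the probability of absorption at square F starting from transient state s. Then h(square F) = 1 and h(square C) = 0. By first-step analysis:
h(square E) = 0.24·h(square E) + 0.18·0 + 0.28·1 + 0.3·h(square A)
h(square A) = 0.22·h(square E) + 0.22·0 + 0.24·1 + 0.32·h(square A)
Solving: h(square E) = 0.5821, h(square A) = 0.5413.
Starting from square E, the probability is 0.5821.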